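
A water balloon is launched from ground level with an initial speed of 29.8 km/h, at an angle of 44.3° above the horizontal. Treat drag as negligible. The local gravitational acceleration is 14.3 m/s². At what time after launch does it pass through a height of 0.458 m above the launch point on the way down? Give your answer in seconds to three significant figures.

Convert: 29.8 km/h = 29.8/3.6 = 8.278 m/s.
vₓ = 8.278 cos 44.3° = 5.924 m/s; v_y0 = 8.278 sin 44.3° = 5.781 m/s.
Set y = v_y0 t − ½ g t² = 0.458: 7.150 t² − 5.781 t + 0.458 = 0.
t = [5.781 ± √(5.781² − 2·14.3·0.458)] / 14.3 = (5.781 ± 4.508) / 14.3, so t = 0.08902 s or t = 0.7196 s.
The descending-branch root is 0.7196 s.

0.720 s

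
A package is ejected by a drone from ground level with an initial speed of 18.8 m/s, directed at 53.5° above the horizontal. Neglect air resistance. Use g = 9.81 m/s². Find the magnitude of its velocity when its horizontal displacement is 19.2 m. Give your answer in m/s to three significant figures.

vₓ = 18.80 cos 53.5° = 11.18 m/s; v_y0 = 18.80 sin 53.5° = 15.11 m/s.
Time to reach x = 19.2 m: t = x/vₓ = 19.2/11.18 = 1.717 s.
Vertical velocity there: v_y = v_y0 − g t = 15.11 − 9.81 × 1.717 = −1.731 m/s.
Speed: √(vₓ² + v_y²) = √(11.18² + 1.731²) = 11.32 m/s.

11.3 m/s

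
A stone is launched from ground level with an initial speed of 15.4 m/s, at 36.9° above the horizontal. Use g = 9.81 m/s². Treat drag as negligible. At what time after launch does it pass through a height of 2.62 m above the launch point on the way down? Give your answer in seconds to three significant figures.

1.54 s

Components: vₓ = 15.40 cos 36.9° = 12.32 m/s, v_y0 = 15.40 sin 36.9° = 9.246 m/s.
Require v_y0 t − ½ g t² = 2.62, i.e. 4.905 t² − 9.246 t + 2.62 = 0.
Quadratic formula: t = (9.246 ± √34.093) / 9.81 = (9.246 ± 5.839) / 9.81 → t = 0.3474 s or 1.538 s.
The descending-branch root is 1.538 s.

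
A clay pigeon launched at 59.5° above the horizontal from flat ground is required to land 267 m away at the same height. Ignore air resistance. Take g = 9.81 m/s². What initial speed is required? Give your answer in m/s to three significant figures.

Level-ground range: R = v₀² sin(2θ)/g, so v₀ = √(gR / sin 2θ).
v₀ = √(9.81 × 267 / sin 119.0°) = √(2619 / 0.8746) = √2994.8 = 54.72 m/s.

54.7 m/s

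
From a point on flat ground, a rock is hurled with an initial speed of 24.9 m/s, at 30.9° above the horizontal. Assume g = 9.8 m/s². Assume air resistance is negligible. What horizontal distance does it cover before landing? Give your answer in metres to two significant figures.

vₓ = 24.90 cos 30.9° = 21.37 m/s; v_y0 = 24.90 sin 30.9° = 12.79 m/s.
Time aloft: T = 2 v_y0 / g = 2 × 12.79 / 9.80 = 2.610 s.
Range: R = vₓ T = 21.37 × 2.610 = 55.76 m.

56 m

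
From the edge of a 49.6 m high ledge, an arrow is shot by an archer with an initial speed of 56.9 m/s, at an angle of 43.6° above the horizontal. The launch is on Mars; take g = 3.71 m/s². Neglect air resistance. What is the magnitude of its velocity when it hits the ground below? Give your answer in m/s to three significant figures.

60.0 m/s

Resolve: vₓ = 56.90 cos 43.6° = 41.21 m/s and v_y0 = 56.90 sin 43.6° = 39.24 m/s.
With up positive and y = 0 at the ground: y(t) = 49.6 + (39.24) t − 1.855 t². Setting y = 0 and taking the positive root: t = [39.24 + √(39.24² + 2·3.71·49.6)] / 3.71 = (39.24 + 43.68) / 3.71 = 22.35 s.
Vertical velocity at impact: v_y = v_y0 − g t = 39.24 − 3.71 × 22.35 = −43.68 m/s.
Speed: |v| = √(vₓ² + v_y²) = √(41.21² + 43.68²) = 60.05 m/s.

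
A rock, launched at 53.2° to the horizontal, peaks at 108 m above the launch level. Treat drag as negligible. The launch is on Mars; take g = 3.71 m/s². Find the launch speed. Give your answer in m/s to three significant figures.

35.4 m/s

At the peak v_y = 0, so v_y0 = √(2gH) = √(2 × 3.71 × 108) = 28.31 m/s.
v_y0 = v₀ sin θ ⇒ v₀ = 28.31 / sin 53.2° = 35.35 m/s.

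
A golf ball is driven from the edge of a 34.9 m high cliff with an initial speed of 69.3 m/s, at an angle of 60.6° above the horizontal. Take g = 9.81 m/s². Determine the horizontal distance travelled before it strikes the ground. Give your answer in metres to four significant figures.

Components: vₓ = 69.30 cos 60.6° = 34.02 m/s, v_y0 = 69.30 sin 60.6° = 60.38 m/s.
With up positive and y = 0 at the ground: y(t) = 34.9 + (60.38) t − 4.905 t². Setting y = 0 and taking the positive root: t = [60.38 + √(60.38² + 2·9.81·34.9)] / 9.81 = (60.38 + 65.80) / 9.81 = 12.86 s.
Horizontal distance: R = vₓ t = 34.02 × 12.86 = 437.6 m.

437.6 m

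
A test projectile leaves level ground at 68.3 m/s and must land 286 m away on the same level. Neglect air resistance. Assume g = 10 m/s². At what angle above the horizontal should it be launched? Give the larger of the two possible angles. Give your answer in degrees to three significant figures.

R = v₀² sin 2θ / g gives sin 2θ = gR/v₀² = 10.0·286/68.3² = 0.6131.
2θ = 37.81° or 180° − 37.81° = 142.2°, so θ = 18.91° or 71.09°.
The larger angle is 71.09°.

71.1°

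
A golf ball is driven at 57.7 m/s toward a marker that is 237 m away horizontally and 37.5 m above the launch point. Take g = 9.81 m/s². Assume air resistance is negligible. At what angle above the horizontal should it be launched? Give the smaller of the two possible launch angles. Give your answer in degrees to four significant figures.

33.39°

Trajectory: y = x tanθ − g x² (1 + tan²θ)/(2v₀²). With x = 237, y = 37.5, v₀ = 57.7, g = 9.81:
82.75 tan²θ − 237 tanθ + (120.3) = 0.
tanθ = [237 ± √(237² − 4 × 82.75 × (120.3))] / (2 × 82.75) = (237 ± 127.9) / 165.5, giving tanθ = 0.6591 or 2.205.
θ = 33.39° or 65.60°; the smaller is 33.39°.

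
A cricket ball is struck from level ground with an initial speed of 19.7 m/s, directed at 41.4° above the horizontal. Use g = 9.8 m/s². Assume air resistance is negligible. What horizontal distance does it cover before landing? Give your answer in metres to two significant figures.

vₓ = 19.70 cos 41.4° = 14.78 m/s; v_y0 = 19.70 sin 41.4° = 13.03 m/s.
Time aloft: T = 2 v_y0 / g = 2 × 13.03 / 9.80 = 2.659 s.
Horizontal distance R = vₓ T = 14.78 × 2.659 = 39.29 m.

39 m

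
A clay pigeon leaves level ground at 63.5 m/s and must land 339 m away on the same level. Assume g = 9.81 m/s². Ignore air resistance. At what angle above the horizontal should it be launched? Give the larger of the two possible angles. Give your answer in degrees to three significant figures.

R = v₀² sin 2θ / g gives sin 2θ = gR/v₀² = 9.81·339/63.5² = 0.8247.
2θ = 55.56° or 180° − 55.56° = 124.4°, so θ = 27.78° or 62.22°.
The larger angle is 62.22°.

62.2°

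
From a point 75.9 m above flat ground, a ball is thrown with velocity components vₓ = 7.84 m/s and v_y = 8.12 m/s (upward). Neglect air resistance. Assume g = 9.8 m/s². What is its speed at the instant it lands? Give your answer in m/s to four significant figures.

The projectile lands when y = 75.9 + (8.120) t − ½·9.80·t² = 0. Positive root: t = (8.120 + √(8.120² + 2·9.80·75.9)) / 9.80 = (8.120 + 39.42) / 9.80 = 4.851 s.
Vertical velocity at impact: v_y = v_y0 − g t = 8.120 − 9.80 × 4.851 = −39.42 m/s.
Speed: |v| = √(vₓ² + v_y²) = √(7.840² + 39.42²) = 40.19 m/s.

40.19 m/s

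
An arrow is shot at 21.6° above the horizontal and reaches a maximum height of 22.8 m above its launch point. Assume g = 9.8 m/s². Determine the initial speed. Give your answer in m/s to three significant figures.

At the peak v_y = 0, so v_y0 = √(2gH) = √(2 × 9.80 × 22.8) = 21.14 m/s.
v_y0 = v₀ sin θ ⇒ v₀ = 21.14 / sin 21.6° = 57.42 m/s.

57.4 m/s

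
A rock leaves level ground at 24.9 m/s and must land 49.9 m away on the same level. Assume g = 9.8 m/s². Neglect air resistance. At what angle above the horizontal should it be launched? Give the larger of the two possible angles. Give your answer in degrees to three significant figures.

64.0°

Level-ground range R = v₀² sin(2θ)/g ⇒ sin(2θ) = gR/v₀² = 9.80 × 49.9 / 24.9² = 0.7887.
2θ = 52.07° or 180° − 52.07° = 127.9°, so θ = 26.03° or 63.97°.
The larger angle is 63.97°.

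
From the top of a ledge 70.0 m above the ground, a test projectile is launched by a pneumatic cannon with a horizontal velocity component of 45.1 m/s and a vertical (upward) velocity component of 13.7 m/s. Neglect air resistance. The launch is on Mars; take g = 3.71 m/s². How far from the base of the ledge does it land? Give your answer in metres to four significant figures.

Vertical motion (up positive, ground at y = 0): 1.855 t² − (13.70) t − 70.0 = 0, so t = (13.70 + √(13.70² + 2·3.71·70.0)) / 3.71 = (13.70 + 26.59) / 3.71 = 10.86 s.
Horizontal distance: R = vₓ t = 45.10 × 10.86 = 489.8 m.

489.8 m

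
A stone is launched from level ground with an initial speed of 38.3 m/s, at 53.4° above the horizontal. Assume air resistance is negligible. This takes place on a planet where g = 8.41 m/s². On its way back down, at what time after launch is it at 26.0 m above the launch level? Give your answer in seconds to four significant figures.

Resolve: vₓ = 38.30 cos 53.4° = 22.84 m/s and v_y0 = 38.30 sin 53.4° = 30.75 m/s.
Height y(t) = 30.75 t − 4.205 t² = 26.0 gives 4.205 t² − 30.75 t + 26.0 = 0.
Quadratic formula: t = (30.75 ± √508.11) / 8.41 = (30.75 ± 22.54) / 8.41 → t = 0.9758 s or 6.336 s.
The descending-branch root is 6.336 s.

6.336 s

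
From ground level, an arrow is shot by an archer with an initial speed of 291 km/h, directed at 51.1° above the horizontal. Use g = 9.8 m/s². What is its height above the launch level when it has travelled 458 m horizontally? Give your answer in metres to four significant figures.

Convert: 291 km/h = 291/3.6 = 80.83 m/s.
Resolve: vₓ = 80.83 cos 51.1° = 50.76 m/s and v_y0 = 80.83 sin 51.1° = 62.91 m/s.
At x = 458 m, t = x/vₓ = 458/50.76 = 9.023 s.
Height: y = v_y0 t − ½ g t² = 62.91 × 9.023 − 4.900 × 9.023² = 567.6 − 398.9 = 168.7 m.

168.7 m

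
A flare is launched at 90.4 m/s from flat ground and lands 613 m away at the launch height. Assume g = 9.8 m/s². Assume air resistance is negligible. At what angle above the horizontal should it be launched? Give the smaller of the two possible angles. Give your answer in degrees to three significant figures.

From R = (v₀²/g) sin 2θ: sin 2θ = 9.80 × 613 / 8172.2 = 0.7351.
2θ = 47.32° or 180° − 47.32° = 132.7°, so θ = 23.66° or 66.34°.
The smaller angle is 23.66°.

23.7°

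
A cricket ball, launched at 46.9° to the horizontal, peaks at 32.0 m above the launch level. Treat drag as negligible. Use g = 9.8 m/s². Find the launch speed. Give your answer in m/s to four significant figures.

34.30 m/s

At the peak v_y = 0, so v_y0 = √(2gH) = √(2 × 9.80 × 32.0) = 25.04 m/s.
v_y0 = v₀ sin θ ⇒ v₀ = 25.04 / sin 46.9° = 34.30 m/s.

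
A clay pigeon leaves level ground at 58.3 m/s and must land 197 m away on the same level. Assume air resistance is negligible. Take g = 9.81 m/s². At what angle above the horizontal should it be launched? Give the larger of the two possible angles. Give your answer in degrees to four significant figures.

72.67°

R = v₀² sin 2θ / g gives sin 2θ = gR/v₀² = 9.81·197/58.3² = 0.5686.
2θ = 34.65° or 180° − 34.65° = 145.3°, so θ = 17.33° or 72.67°.
The larger angle is 72.67°.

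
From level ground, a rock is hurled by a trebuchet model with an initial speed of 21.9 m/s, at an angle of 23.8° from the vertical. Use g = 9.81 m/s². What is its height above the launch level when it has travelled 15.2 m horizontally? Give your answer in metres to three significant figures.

20.0 m

Components: vₓ = 21.90 sin 23.8° = 8.838 m/s, v_y0 = 21.90 cos 23.8° = 20.04 m/s.
x = vₓ t ⇒ t = 15.2/8.838 = 1.720 s.
Height: y = v_y0 t − ½ g t² = 20.04 × 1.720 − 4.905 × 1.720² = 34.46 − 14.51 = 19.95 m.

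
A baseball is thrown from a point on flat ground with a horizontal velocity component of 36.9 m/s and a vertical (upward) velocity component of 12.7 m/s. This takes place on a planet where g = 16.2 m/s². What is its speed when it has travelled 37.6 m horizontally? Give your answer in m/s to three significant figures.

x = vₓ t ⇒ t = 37.6/36.90 = 1.019 s.
Vertical velocity there: v_y = v_y0 − g t = 12.70 − 16.2 × 1.019 = −3.807 m/s.
Speed: √(vₓ² + v_y²) = √(36.90² + 3.807²) = 37.10 m/s.

37.1 m/s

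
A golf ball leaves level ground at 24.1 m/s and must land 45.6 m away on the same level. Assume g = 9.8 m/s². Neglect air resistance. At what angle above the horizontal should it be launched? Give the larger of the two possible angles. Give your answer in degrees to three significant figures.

64.8°

R = v₀² sin 2θ / g gives sin 2θ = gR/v₀² = 9.80·45.6/24.1² = 0.7694.
2θ = 50.30° or 180° − 50.30° = 129.7°, so θ = 25.15° or 64.85°.
The larger angle is 64.85°.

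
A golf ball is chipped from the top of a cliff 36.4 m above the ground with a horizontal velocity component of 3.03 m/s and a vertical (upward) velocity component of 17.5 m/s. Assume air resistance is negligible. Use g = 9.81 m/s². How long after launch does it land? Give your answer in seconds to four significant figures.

5.040 s

With up positive and y = 0 at the ground: y(t) = 36.4 + (17.50) t − 4.905 t². Setting y = 0 and taking the positive root: t = [17.50 + √(17.50² + 2·9.81·36.4)] / 9.81 = (17.50 + 31.94) / 9.81 = 5.040 s.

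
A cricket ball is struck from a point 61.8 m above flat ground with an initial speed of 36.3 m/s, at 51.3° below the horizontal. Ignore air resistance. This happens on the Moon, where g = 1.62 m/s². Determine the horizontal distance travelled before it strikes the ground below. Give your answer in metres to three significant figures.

Components: vₓ = 36.30 cos 51.3° = 22.70 m/s, v_y0 = −28.33 m/s (downward).
With up positive and y = 0 at the ground: y(t) = 61.8 + (−28.33) t − 0.8100 t². Setting y = 0 and taking the positive root: t = [−28.33 + √(28.33² + 2·1.62·61.8)] / 1.62 = (−28.33 + 31.67) / 1.62 = 2.060 s.
Horizontal distance: R = vₓ t = 22.70 × 2.060 = 46.76 m.

46.8 m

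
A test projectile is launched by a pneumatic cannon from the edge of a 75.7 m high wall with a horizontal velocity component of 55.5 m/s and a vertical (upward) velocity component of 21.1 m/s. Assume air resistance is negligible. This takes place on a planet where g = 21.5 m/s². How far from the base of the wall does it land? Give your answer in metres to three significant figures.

With up positive and y = 0 at the ground: y(t) = 75.7 + (21.10) t − 10.75 t². Setting y = 0 and taking the positive root: t = [21.10 + √(21.10² + 2·21.5·75.7)] / 21.5 = (21.10 + 60.83) / 21.5 = 3.811 s.
Horizontal distance: R = vₓ t = 55.50 × 3.811 = 211.5 m.

211 m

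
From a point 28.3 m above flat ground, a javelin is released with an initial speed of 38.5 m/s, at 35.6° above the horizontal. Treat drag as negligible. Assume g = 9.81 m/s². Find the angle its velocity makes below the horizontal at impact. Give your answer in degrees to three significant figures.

46.1°

Components: vₓ = 38.50 cos 35.6° = 31.30 m/s, v_y0 = 38.50 sin 35.6° = 22.41 m/s.
Vertical motion (up positive, ground at y = 0): 4.905 t² − (22.41) t − 28.3 = 0, so t = (22.41 + √(22.41² + 2·9.81·28.3)) / 9.81 = (22.41 + 32.52) / 9.81 = 5.600 s.
At impact: v_y = v_y0 − g t = −32.52 m/s; vₓ = 31.30 m/s.
Angle below horizontal: arctan(|v_y|/vₓ) = arctan(32.52/31.30) = 46.09°.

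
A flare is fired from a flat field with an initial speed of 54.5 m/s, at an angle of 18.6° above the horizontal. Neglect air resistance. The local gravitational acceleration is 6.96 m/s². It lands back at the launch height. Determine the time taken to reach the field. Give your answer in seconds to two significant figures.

Components: vₓ = 54.50 cos 18.6° = 51.65 m/s, v_y0 = 54.50 sin 18.6° = 17.38 m/s.
It returns to y = 0 when t = 2 v_y0 / g = 2(17.38)/6.96 = 4.995 s.

5.0 s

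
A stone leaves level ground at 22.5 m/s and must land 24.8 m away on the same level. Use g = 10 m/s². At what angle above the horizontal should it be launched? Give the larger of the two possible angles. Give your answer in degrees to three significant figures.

R = v₀² sin 2θ / g gives sin 2θ = gR/v₀² = 10.0·24.8/22.5² = 0.4899.
2θ = 29.33° or 180° − 29.33° = 150.7°, so θ = 14.67° or 75.33°.
The larger angle is 75.33°.

75.3°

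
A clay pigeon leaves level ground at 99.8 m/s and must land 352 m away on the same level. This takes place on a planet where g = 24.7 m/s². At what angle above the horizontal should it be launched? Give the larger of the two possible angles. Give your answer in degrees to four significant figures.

59.60°

From R = (v₀²/g) sin 2θ: sin 2θ = 24.7 × 352 / 9960.0 = 0.8729.
2θ = 60.80° or 180° − 60.80° = 119.2°, so θ = 30.40° or 59.60°.
The larger angle is 59.60°.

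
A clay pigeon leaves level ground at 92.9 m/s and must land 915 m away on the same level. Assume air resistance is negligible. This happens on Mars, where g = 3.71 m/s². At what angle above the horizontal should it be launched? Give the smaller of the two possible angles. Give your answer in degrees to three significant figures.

Level-ground range R = v₀² sin(2θ)/g ⇒ sin(2θ) = gR/v₀² = 3.71 × 915 / 92.9² = 0.3933.
2θ = 23.16° or 180° − 23.16° = 156.8°, so θ = 11.58° or 78.42°.
The smaller angle is 11.58°.

11.6°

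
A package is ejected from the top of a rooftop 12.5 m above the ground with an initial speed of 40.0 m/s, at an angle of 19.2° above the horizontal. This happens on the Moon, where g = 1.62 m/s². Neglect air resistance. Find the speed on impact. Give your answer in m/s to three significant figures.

40.5 m/s

vₓ = 40.00 cos 19.2° = 37.78 m/s; v_y0 = 40.00 sin 19.2° = 13.15 m/s.
The projectile lands when y = 12.5 + (13.15) t − ½·1.62·t² = 0. Positive root: t = (13.15 + √(13.15² + 2·1.62·12.5)) / 1.62 = (13.15 + 14.61) / 1.62 = 17.14 s.
Vertical velocity at impact: v_y = v_y0 − g t = 13.15 − 1.62 × 17.14 = −14.61 m/s.
Speed: |v| = √(vₓ² + v_y²) = √(37.78² + 14.61²) = 40.50 m/s.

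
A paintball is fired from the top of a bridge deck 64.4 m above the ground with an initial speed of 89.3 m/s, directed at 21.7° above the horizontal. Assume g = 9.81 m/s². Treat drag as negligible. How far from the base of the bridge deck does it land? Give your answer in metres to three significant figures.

690 m

vₓ = 89.30 cos 21.7° = 82.97 m/s; v_y0 = 89.30 sin 21.7° = 33.02 m/s.
With up positive and y = 0 at the ground: y(t) = 64.4 + (33.02) t − 4.905 t². Setting y = 0 and taking the positive root: t = [33.02 + √(33.02² + 2·9.81·64.4)] / 9.81 = (33.02 + 48.52) / 9.81 = 8.311 s.
Horizontal distance: R = vₓ t = 82.97 × 8.311 = 689.6 m.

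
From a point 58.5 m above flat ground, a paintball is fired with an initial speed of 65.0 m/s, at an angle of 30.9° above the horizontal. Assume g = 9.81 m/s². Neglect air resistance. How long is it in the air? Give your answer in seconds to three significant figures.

8.25 s

Components: vₓ = 65.00 cos 30.9° = 55.77 m/s, v_y0 = 65.00 sin 30.9° = 33.38 m/s.
With up positive and y = 0 at the ground: y(t) = 58.5 + (33.38) t − 4.905 t². Setting y = 0 and taking the positive root: t = [33.38 + √(33.38² + 2·9.81·58.5)] / 9.81 = (33.38 + 47.56) / 9.81 = 8.251 s.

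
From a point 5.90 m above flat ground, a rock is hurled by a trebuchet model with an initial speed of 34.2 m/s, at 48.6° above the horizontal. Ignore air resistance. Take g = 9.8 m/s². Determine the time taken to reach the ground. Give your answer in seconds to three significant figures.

Resolve: vₓ = 34.20 cos 48.6° = 22.62 m/s and v_y0 = 34.20 sin 48.6° = 25.65 m/s.
Vertical motion (up positive, ground at y = 0): 4.900 t² − (25.65) t − 5.90 = 0, so t = (25.65 + √(25.65² + 2·9.80·5.90)) / 9.80 = (25.65 + 27.82) / 9.80 = 5.456 s.

5.46 s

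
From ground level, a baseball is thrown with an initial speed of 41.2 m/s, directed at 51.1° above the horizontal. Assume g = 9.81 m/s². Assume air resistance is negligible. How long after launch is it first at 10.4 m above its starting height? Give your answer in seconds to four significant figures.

0.3423 s

Resolve: vₓ = 41.20 cos 51.1° = 25.87 m/s and v_y0 = 41.20 sin 51.1° = 32.06 m/s.
Require v_y0 t − ½ g t² = 10.4, i.e. 4.905 t² − 32.06 t + 10.4 = 0.
t = [32.06 ± √(32.06² − 2·9.81·10.4)] / 9.81 = (32.06 ± 28.71) / 9.81, so t = 0.3423 s or t = 6.195 s.
The first (ascending) time is 0.3423 s.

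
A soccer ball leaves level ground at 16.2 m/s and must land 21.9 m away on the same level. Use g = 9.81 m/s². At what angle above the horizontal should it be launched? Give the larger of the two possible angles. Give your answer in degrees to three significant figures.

R = v₀² sin 2θ / g gives sin 2θ = gR/v₀² = 9.81·21.9/16.2² = 0.8186.
2θ = 54.95° or 180° − 54.95° = 125.1°, so θ = 27.47° or 62.53°.
The larger angle is 62.53°.

62.5°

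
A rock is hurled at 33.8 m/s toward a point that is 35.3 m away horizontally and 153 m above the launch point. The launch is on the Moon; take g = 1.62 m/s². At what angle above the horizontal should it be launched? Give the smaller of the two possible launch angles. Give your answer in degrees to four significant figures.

Trajectory: y = x tanθ − g x² (1 + tan²θ)/(2v₀²). With x = 35.3, y = 153, v₀ = 33.8, g = 1.62:
0.8835 tan²θ − 35.3 tanθ + (153.9) = 0.
tanθ = [35.3 ± √(35.3² − 4 × 0.8835 × (153.9))] / (2 × 0.8835) = (35.3 ± 26.50) / 1.767, giving tanθ = 4.980 or 34.98.
θ = 78.65° or 88.36°; the smaller is 78.65°.

78.65°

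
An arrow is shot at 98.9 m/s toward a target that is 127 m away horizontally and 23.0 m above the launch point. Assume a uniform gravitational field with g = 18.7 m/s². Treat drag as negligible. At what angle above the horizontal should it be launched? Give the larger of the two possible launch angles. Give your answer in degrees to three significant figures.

82.8°

Trajectory: y = x tanθ − g x² (1 + tan²θ)/(2v₀²). With x = 127, y = 23.0, v₀ = 98.9, g = 18.7:
15.42 tan²θ − 127 tanθ + (38.42) = 0.
tanθ = [127 ± √(127² − 4 × 15.42 × (38.42))] / (2 × 15.42) = (127 ± 117.3) / 30.84, giving tanθ = 0.3145 or 7.923.
θ = 17.46° or 82.81°; the larger is 82.81°.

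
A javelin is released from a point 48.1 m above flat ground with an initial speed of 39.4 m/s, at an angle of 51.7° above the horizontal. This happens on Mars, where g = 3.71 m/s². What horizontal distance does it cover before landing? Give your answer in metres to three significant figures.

Components: vₓ = 39.40 cos 51.7° = 24.42 m/s, v_y0 = 39.40 sin 51.7° = 30.92 m/s.
Vertical motion (up positive, ground at y = 0): 1.855 t² − (30.92) t − 48.1 = 0, so t = (30.92 + √(30.92² + 2·3.71·48.1)) / 3.71 = (30.92 + 36.23) / 3.71 = 18.10 s.
Horizontal distance: R = vₓ t = 24.42 × 18.10 = 442.0 m.

442 m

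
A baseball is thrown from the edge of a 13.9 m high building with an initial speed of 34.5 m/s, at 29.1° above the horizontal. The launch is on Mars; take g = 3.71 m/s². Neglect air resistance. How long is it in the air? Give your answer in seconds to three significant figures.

Resolve: vₓ = 34.50 cos 29.1° = 30.15 m/s and v_y0 = 34.50 sin 29.1° = 16.78 m/s.
Vertical motion (up positive, ground at y = 0): 1.855 t² − (16.78) t − 13.9 = 0, so t = (16.78 + √(16.78² + 2·3.71·13.9)) / 3.71 = (16.78 + 19.61) / 3.71 = 9.809 s.

9.81 s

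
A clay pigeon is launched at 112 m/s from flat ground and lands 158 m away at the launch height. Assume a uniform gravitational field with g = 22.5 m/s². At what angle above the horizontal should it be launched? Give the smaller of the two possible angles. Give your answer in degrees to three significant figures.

8.23°

R = v₀² sin 2θ / g gives sin 2θ = gR/v₀² = 22.5·158/112² = 0.2834.
2θ = 16.46° or 180° − 16.46° = 163.5°, so θ = 8.232° or 81.77°.
The smaller angle is 8.232°.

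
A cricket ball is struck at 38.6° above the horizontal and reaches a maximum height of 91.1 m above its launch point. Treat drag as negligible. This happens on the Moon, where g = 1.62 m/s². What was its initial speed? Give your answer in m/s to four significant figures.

At the peak v_y = 0, so v_y0 = √(2gH) = √(2 × 1.62 × 91.1) = 17.18 m/s.
v_y0 = v₀ sin θ ⇒ v₀ = 17.18 / sin 38.6° = 27.54 m/s.

27.54 m/s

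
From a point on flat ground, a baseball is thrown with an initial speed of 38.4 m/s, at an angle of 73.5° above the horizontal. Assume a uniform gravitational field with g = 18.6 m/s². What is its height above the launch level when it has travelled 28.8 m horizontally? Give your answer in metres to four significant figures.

Horizontal component vₓ = 38.40 cos 73.5° = 10.91 m/s; vertical v_y0 = 38.40 sin 73.5° = 36.82 m/s.
At x = 28.8 m, t = x/vₓ = 28.8/10.91 = 2.641 s.
Height: y = v_y0 t − ½ g t² = 36.82 × 2.641 − 9.300 × 2.641² = 97.23 − 64.85 = 32.38 m.

32.38 m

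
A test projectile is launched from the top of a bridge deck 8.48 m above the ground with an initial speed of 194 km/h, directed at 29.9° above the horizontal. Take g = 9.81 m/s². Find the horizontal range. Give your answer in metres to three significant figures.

270 m

Convert: 194 km/h = 194/3.6 = 53.89 m/s.
Horizontal component vₓ = 53.89 cos 29.9° = 46.72 m/s; vertical v_y0 = 53.89 sin 29.9° = 26.86 m/s.
With up positive and y = 0 at the ground: y(t) = 8.48 + (26.86) t − 4.905 t². Setting y = 0 and taking the positive root: t = [26.86 + √(26.86² + 2·9.81·8.48)] / 9.81 = (26.86 + 29.80) / 9.81 = 5.776 s.
Horizontal distance: R = vₓ t = 46.72 × 5.776 = 269.8 m.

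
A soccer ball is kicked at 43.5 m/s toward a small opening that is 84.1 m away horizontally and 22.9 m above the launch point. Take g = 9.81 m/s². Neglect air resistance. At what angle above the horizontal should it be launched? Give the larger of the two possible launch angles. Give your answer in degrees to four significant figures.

76.06°

Trajectory: y = x tanθ − g x² (1 + tan²θ)/(2v₀²). With x = 84.1, y = 22.9, v₀ = 43.5, g = 9.81:
18.33 tan²θ − 84.1 tanθ + (41.23) = 0.
tanθ = [84.1 ± √(84.1² − 4 × 18.33 × (41.23))] / (2 × 18.33) = (84.1 ± 63.63) / 36.67, giving tanθ = 0.5582 or 4.029.
θ = 29.17° or 76.06°; the larger is 76.06°.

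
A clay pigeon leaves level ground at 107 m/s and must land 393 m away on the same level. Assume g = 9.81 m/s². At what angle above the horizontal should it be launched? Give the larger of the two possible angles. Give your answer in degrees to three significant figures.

80.2°

Level-ground range R = v₀² sin(2θ)/g ⇒ sin(2θ) = gR/v₀² = 9.81 × 393 / 107² = 0.3367.
2θ = 19.68° or 180° − 19.68° = 160.3°, so θ = 9.839° or 80.16°.
The larger angle is 80.16°.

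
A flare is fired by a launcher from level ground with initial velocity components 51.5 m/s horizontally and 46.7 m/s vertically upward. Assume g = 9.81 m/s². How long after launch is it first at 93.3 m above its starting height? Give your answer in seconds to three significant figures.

Require v_y0 t − ½ g t² = 93.3, i.e. 4.905 t² − 46.70 t + 93.3 = 0.
Quadratic formula: t = (46.70 ± √350.34) / 9.81 = (46.70 ± 18.72) / 9.81 → t = 2.852 s or 6.668 s.
The first (ascending) time is 2.852 s.

2.85 s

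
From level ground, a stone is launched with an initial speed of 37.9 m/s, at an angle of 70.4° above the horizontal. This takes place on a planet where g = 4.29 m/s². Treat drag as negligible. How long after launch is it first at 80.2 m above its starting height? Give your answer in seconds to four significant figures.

Components: vₓ = 37.90 cos 70.4° = 12.71 m/s, v_y0 = 37.90 sin 70.4° = 35.70 m/s.
Height y(t) = 35.70 t − 2.145 t² = 80.2 gives 2.145 t² − 35.70 t + 80.2 = 0.
t = [35.70 ± √(35.70² − 2·4.29·80.2)] / 4.29 = (35.70 ± 24.22) / 4.29, so t = 2.677 s or t = 13.97 s.
The first (ascending) time is 2.677 s.

2.677 s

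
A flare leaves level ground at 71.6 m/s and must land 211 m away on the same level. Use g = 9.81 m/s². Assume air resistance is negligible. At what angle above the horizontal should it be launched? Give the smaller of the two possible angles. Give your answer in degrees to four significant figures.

From R = (v₀²/g) sin 2θ: sin 2θ = 9.81 × 211 / 5126.6 = 0.4038.
2θ = 23.81° or 180° − 23.81° = 156.2°, so θ = 11.91° or 78.09°.
The smaller angle is 11.91°.

11.91°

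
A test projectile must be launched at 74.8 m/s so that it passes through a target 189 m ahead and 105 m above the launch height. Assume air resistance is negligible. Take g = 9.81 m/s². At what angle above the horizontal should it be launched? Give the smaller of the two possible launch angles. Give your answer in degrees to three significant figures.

Trajectory: y = x tanθ − g x² (1 + tan²θ)/(2v₀²). With x = 189, y = 105, v₀ = 74.8, g = 9.81:
31.32 tan²θ − 189 tanθ + (136.3) = 0.
tanθ = [189 ± √(189² − 4 × 31.32 × (136.3))] / (2 × 31.32) = (189 ± 136.5) / 62.63, giving tanθ = 0.8374 or 5.198.
θ = 39.94° or 79.11°; the smaller is 39.94°.

39.9°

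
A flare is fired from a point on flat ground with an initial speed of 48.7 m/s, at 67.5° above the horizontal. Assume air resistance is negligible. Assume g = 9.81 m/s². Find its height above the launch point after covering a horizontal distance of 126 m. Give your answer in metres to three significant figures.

80.0 m

Resolve: vₓ = 48.70 cos 67.5° = 18.64 m/s and v_y0 = 48.70 sin 67.5° = 44.99 m/s.
Time to reach x = 126 m: t = x/vₓ = 126/18.64 = 6.761 s.
Height: y = v_y0 t − ½ g t² = 44.99 × 6.761 − 4.905 × 6.761² = 304.2 − 224.2 = 79.99 m.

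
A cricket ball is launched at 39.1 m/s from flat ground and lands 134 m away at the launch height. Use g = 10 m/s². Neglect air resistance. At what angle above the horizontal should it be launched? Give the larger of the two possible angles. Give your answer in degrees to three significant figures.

From R = (v₀²/g) sin 2θ: sin 2θ = 10.0 × 134 / 1528.8 = 0.8765.
2θ = 61.22° or 180° − 61.22° = 118.8°, so θ = 30.61° or 59.39°.
The larger angle is 59.39°.

59.4°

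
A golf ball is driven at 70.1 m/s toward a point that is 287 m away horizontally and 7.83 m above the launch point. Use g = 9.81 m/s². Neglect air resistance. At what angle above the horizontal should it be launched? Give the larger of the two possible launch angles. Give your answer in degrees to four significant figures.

72.35°

Trajectory: y = x tanθ − g x² (1 + tan²θ)/(2v₀²). With x = 287, y = 7.83, v₀ = 70.1, g = 9.81:
82.22 tan²θ − 287 tanθ + (90.05) = 0.
tanθ = [287 ± √(287² − 4 × 82.22 × (90.05))] / (2 × 82.22) = (287 ± 229.7) / 164.4, giving tanθ = 0.3486 or 3.142.
θ = 19.22° or 72.35°; the larger is 72.35°.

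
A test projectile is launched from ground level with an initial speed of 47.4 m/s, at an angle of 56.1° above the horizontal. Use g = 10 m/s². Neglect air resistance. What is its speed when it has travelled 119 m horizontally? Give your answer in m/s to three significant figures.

27.0 m/s

Components: vₓ = 47.40 cos 56.1° = 26.44 m/s, v_y0 = 47.40 sin 56.1° = 39.34 m/s.
At x = 119 m, t = x/vₓ = 119/26.44 = 4.501 s.
Vertical velocity there: v_y = v_y0 − g t = 39.34 − 10.0 × 4.501 = −5.670 m/s.
Speed: √(vₓ² + v_y²) = √(26.44² + 5.670²) = 27.04 m/s.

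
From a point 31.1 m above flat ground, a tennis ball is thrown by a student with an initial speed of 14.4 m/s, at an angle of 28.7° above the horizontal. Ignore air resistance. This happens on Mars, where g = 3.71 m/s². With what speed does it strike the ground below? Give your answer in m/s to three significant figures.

Components: vₓ = 14.40 cos 28.7° = 12.63 m/s, v_y0 = 14.40 sin 28.7° = 6.915 m/s.
Vertical motion (up positive, ground at y = 0): 1.855 t² − (6.915) t − 31.1 = 0, so t = (6.915 + √(6.915² + 2·3.71·31.1)) / 3.71 = (6.915 + 16.69) / 3.71 = 6.363 s.
Vertical velocity at impact: v_y = v_y0 − g t = 6.915 − 3.71 × 6.363 = −16.69 m/s.
Speed: |v| = √(vₓ² + v_y²) = √(12.63² + 16.69²) = 20.93 m/s.

20.9 m/s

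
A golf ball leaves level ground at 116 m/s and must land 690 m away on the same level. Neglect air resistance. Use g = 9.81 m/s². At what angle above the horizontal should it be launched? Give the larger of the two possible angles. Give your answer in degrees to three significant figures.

74.9°

R = v₀² sin 2θ / g gives sin 2θ = gR/v₀² = 9.81·690/116² = 0.5030.
2θ = 30.20° or 180° − 30.20° = 149.8°, so θ = 15.10° or 74.90°.
The larger angle is 74.90°.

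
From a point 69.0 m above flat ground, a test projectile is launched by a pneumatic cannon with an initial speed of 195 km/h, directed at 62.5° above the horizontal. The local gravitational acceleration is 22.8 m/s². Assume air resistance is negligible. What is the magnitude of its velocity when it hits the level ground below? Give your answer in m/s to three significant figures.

78.0 m/s

Convert: 195 km/h = 195/3.6 = 54.17 m/s.
Resolve: vₓ = 54.17 cos 62.5° = 25.01 m/s and v_y0 = 54.17 sin 62.5° = 48.05 m/s.
With up positive and y = 0 at the ground: y(t) = 69.0 + (48.05) t − 11.40 t². Setting y = 0 and taking the positive root: t = [48.05 + √(48.05² + 2·22.8·69.0)] / 22.8 = (48.05 + 73.86) / 22.8 = 5.347 s.
Vertical velocity at impact: v_y = v_y0 − g t = 48.05 − 22.8 × 5.347 = −73.86 m/s.
Speed: |v| = √(vₓ² + v_y²) = √(25.01² + 73.86²) = 77.98 m/s.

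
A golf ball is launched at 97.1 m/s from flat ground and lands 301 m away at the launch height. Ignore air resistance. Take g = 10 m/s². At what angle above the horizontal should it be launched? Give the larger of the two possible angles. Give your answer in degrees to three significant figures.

80.7°

From R = (v₀²/g) sin 2θ: sin 2θ = 10.0 × 301 / 9428.4 = 0.3192.
2θ = 18.62° or 180° − 18.62° = 161.4°, so θ = 9.309° or 80.69°.
The larger angle is 80.69°.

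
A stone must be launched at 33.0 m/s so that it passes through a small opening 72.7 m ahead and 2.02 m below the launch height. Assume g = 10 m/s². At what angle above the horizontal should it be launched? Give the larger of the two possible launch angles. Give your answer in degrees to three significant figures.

69.3°

Trajectory: y = x tanθ − g x² (1 + tan²θ)/(2v₀²). With x = 72.7, y = −2.02, v₀ = 33.0, g = 10.0:
24.27 tan²θ − 72.7 tanθ + (22.25) = 0.
tanθ = [72.7 ± √(72.7² − 4 × 24.27 × (22.25))] / (2 × 24.27) = (72.7 ± 55.91) / 48.53, giving tanθ = 0.3460 or 2.650.
θ = 19.08° or 69.32°; the larger is 69.32°.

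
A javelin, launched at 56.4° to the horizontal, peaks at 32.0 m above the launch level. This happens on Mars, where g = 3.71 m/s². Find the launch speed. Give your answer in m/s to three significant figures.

At the peak v_y = 0, so v_y0 = √(2gH) = √(2 × 3.71 × 32.0) = 15.41 m/s.
v_y0 = v₀ sin θ ⇒ v₀ = 15.41 / sin 56.4° = 18.50 m/s.

18.5 m/s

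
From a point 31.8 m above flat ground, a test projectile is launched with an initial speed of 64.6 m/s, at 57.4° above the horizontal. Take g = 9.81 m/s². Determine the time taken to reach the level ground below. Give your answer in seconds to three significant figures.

Components: vₓ = 64.60 cos 57.4° = 34.80 m/s, v_y0 = 64.60 sin 57.4° = 54.42 m/s.
Vertical motion (up positive, ground at y = 0): 4.905 t² − (54.42) t − 31.8 = 0, so t = (54.42 + √(54.42² + 2·9.81·31.8)) / 9.81 = (54.42 + 59.88) / 9.81 = 11.65 s.

11.7 s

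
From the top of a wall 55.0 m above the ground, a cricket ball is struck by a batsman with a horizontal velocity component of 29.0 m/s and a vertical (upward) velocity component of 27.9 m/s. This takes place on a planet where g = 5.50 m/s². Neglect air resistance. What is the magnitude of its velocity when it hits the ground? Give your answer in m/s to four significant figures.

47.16 m/s

With up positive and y = 0 at the ground: y(t) = 55.0 + (27.90) t − 2.750 t². Setting y = 0 and taking the positive root: t = [27.90 + √(27.90² + 2·5.50·55.0)] / 5.50 = (27.90 + 37.19) / 5.50 = 11.84 s.
Vertical velocity at impact: v_y = v_y0 − g t = 27.90 − 5.50 × 11.84 = −37.19 m/s.
Speed: |v| = √(vₓ² + v_y²) = √(29.00² + 37.19²) = 47.16 m/s.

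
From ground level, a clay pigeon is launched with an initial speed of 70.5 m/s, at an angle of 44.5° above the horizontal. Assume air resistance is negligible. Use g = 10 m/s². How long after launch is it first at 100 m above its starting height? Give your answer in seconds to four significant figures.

2.840 s

vₓ = 70.50 cos 44.5° = 50.28 m/s; v_y0 = 70.50 sin 44.5° = 49.41 m/s.
Set y = v_y0 t − ½ g t² = 100: 5.000 t² − 49.41 t + 100 = 0.
Quadratic formula: t = (49.41 ± √441.75) / 10.0 = (49.41 ± 21.02) / 10.0 → t = 2.840 s or 7.043 s.
The first (ascending) time is 2.840 s.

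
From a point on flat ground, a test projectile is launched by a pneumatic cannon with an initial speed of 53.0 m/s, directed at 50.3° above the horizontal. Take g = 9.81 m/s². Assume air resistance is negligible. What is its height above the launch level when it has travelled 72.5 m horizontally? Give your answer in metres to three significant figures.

64.8 m

Resolve: vₓ = 53.00 cos 50.3° = 33.85 m/s and v_y0 = 53.00 sin 50.3° = 40.78 m/s.
x = vₓ t ⇒ t = 72.5/33.85 = 2.142 s.
Height: y = v_y0 t − ½ g t² = 40.78 × 2.142 − 4.905 × 2.142² = 87.33 − 22.49 = 64.83 m.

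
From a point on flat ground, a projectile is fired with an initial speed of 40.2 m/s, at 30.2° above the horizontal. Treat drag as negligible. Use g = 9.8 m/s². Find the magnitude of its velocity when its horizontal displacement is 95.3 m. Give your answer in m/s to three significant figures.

35.4 m/s

Components: vₓ = 40.20 cos 30.2° = 34.74 m/s, v_y0 = 40.20 sin 30.2° = 20.22 m/s.
Time to reach x = 95.3 m: t = x/vₓ = 95.3/34.74 = 2.743 s.
Vertical velocity there: v_y = v_y0 − g t = 20.22 − 9.80 × 2.743 = −6.659 m/s.
Speed: √(vₓ² + v_y²) = √(34.74² + 6.659²) = 35.38 m/s.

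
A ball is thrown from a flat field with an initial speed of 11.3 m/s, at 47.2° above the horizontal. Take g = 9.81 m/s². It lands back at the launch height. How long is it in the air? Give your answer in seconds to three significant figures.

1.69 s

Horizontal component vₓ = 11.30 cos 47.2° = 7.678 m/s; vertical v_y0 = 11.30 sin 47.2° = 8.291 m/s.
It returns to y = 0 when t = 2 v_y0 / g = 2(8.291)/9.81 = 1.690 s.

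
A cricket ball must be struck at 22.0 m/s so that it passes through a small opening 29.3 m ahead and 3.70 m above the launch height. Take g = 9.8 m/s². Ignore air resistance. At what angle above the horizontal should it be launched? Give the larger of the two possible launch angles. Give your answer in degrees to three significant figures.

70.8°

Trajectory: y = x tanθ − g x² (1 + tan²θ)/(2v₀²). With x = 29.3, y = 3.70, v₀ = 22.0, g = 9.80:
8.691 tan²θ − 29.3 tanθ + (12.39) = 0.
tanθ = [29.3 ± √(29.3² − 4 × 8.691 × (12.39))] / (2 × 8.691) = (29.3 ± 20.68) / 17.38, giving tanθ = 0.4958 or 2.875.
θ = 26.37° or 70.82°; the larger is 70.82°.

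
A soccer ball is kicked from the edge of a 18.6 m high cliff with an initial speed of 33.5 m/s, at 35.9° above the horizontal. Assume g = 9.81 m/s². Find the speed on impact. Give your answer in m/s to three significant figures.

vₓ = 33.50 cos 35.9° = 27.14 m/s; v_y0 = 33.50 sin 35.9° = 19.64 m/s.
With up positive and y = 0 at the ground: y(t) = 18.6 + (19.64) t − 4.905 t². Setting y = 0 and taking the positive root: t = [19.64 + √(19.64² + 2·9.81·18.6)] / 9.81 = (19.64 + 27.40) / 9.81 = 4.796 s.
Vertical velocity at impact: v_y = v_y0 − g t = 19.64 − 9.81 × 4.796 = −27.40 m/s.
Speed: |v| = √(vₓ² + v_y²) = √(27.14² + 27.40²) = 38.56 m/s.

38.6 m/s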